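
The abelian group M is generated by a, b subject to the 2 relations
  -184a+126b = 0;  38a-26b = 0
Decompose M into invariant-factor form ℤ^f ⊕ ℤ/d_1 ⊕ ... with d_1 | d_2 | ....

rank_ℚ(R)=2; free=2−2=0
SNF(R) diag = [2, 2] → torsion [2, 2]

Answer: M ≅ ℤ/2 ⊕ ℤ/2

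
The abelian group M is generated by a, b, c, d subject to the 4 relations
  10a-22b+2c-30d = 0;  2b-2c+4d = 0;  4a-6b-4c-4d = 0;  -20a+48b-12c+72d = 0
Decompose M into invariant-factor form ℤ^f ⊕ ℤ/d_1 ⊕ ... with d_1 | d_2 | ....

Answer: M ≅ ℤ/2 ⊕ ℤ/2 ⊕ ℤ/2 ⊕ ℤ/4

Derivation:
rank_ℚ(R)=4; free=4−4=0
SNF(R) diag = [2, 2, 2, 4] → torsion [2, 2, 2, 4]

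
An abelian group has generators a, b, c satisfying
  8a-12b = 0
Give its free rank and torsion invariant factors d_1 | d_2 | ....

rank_ℚ(R)=1; free=3−1=2
SNF(R) diag = [4] → torsion [4]

Answer: M ≅ ℤ^2 ⊕ ℤ/4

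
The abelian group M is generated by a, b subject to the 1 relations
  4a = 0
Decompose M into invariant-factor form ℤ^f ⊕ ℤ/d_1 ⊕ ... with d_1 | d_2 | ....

rank_ℚ(R)=1; free=2−1=1
SNF(R) diag = [4] → torsion [4]

Answer: M ≅ ℤ^1 ⊕ ℤ/4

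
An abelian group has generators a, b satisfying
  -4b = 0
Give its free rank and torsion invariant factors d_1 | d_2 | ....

rank_ℚ(R)=1; free=2−1=1
SNF(R) diag = [4] → torsion [4]

Answer: M ≅ ℤ^1 ⊕ ℤ/4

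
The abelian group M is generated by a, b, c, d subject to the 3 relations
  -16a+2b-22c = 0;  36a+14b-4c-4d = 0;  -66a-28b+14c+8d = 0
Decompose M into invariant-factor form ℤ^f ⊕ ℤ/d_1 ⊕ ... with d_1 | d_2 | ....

Answer: M ≅ ℤ^1 ⊕ ℤ/2 ⊕ ℤ/2 ⊕ ℤ/6

Derivation:
rank_ℚ(R)=3; free=4−3=1
SNF(R) diag = [2, 2, 6] → torsion [2, 2, 6]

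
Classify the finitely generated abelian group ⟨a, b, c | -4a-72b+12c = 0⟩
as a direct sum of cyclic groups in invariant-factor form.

rank_ℚ(R)=1; free=3−1=2
SNF(R) diag = [4] → torsion [4]

Answer: M ≅ ℤ^2 ⊕ ℤ/4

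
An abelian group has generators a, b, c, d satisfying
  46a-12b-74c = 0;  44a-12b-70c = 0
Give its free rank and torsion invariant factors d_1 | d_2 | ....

Answer: M ≅ ℤ^2 ⊕ ℤ/2 ⊕ ℤ/6

Derivation:
rank_ℚ(R)=2; free=4−2=2
SNF(R) diag = [2, 6] → torsion [2, 6]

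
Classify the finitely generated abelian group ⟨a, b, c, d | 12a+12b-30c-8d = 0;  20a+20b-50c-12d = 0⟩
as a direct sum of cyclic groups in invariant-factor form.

Answer: M ≅ ℤ^2 ⊕ ℤ/2 ⊕ ℤ/4

Derivation:
rank_ℚ(R)=2; free=4−2=2
SNF(R) diag = [2, 4] → torsion [2, 4]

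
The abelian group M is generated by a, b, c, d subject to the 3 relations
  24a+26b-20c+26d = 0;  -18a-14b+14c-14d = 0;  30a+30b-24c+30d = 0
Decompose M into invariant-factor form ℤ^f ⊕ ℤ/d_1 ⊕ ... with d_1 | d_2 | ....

rank_ℚ(R)=3; free=4−3=1
SNF(R) diag = [2, 6, 6] → torsion [2, 6, 6]

Answer: M ≅ ℤ^1 ⊕ ℤ/2 ⊕ ℤ/6 ⊕ ℤ/6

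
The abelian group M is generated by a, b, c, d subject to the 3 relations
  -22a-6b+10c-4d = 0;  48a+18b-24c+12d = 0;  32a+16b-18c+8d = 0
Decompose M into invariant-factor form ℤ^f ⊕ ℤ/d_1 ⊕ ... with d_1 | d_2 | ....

Answer: M ≅ ℤ^1 ⊕ ℤ/2 ⊕ ℤ/2 ⊕ ℤ/6

Derivation:
rank_ℚ(R)=3; free=4−3=1
SNF(R) diag = [2, 2, 6] → torsion [2, 2, 6]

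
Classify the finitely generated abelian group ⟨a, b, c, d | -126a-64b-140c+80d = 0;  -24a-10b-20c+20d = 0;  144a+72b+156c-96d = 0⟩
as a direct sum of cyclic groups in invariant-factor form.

Answer: M ≅ ℤ^1 ⊕ ℤ/2 ⊕ ℤ/6 ⊕ ℤ/12

Derivation:
rank_ℚ(R)=3; free=4−3=1
SNF(R) diag = [2, 6, 12] → torsion [2, 6, 12]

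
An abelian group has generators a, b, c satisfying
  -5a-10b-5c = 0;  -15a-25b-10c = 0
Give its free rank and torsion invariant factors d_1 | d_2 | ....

Answer: M ≅ ℤ^1 ⊕ ℤ/5 ⊕ ℤ/5

Derivation:
rank_ℚ(R)=2; free=3−2=1
SNF(R) diag = [5, 5] → torsion [5, 5]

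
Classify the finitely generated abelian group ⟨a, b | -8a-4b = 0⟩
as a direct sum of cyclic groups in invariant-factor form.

Answer: M ≅ ℤ^1 ⊕ ℤ/4

Derivation:
rank_ℚ(R)=1; free=2−1=1
SNF(R) diag = [4] → torsion [4]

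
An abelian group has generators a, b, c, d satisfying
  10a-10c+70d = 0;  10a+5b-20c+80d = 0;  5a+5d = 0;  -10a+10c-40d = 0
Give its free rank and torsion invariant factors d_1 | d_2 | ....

rank_ℚ(R)=4; free=4−4=0
SNF(R) diag = [5, 5, 10, 30] → torsion [5, 5, 10, 30]

Answer: M ≅ ℤ/5 ⊕ ℤ/5 ⊕ ℤ/10 ⊕ ℤ/30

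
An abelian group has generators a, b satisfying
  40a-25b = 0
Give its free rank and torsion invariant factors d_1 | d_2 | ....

rank_ℚ(R)=1; free=2−1=1
SNF(R) diag = [5] → torsion [5]

Answer: M ≅ ℤ^1 ⊕ ℤ/5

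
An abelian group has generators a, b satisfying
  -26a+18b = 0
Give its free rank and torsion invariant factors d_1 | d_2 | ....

rank_ℚ(R)=1; free=2−1=1
SNF(R) diag = [2] → torsion [2]

Answer: M ≅ ℤ^1 ⊕ ℤ/2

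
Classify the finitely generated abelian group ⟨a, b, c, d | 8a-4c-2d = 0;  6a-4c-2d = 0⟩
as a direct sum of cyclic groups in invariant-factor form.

Answer: M ≅ ℤ^2 ⊕ ℤ/2 ⊕ ℤ/2

Derivation:
rank_ℚ(R)=2; free=4−2=2
SNF(R) diag = [2, 2] → torsion [2, 2]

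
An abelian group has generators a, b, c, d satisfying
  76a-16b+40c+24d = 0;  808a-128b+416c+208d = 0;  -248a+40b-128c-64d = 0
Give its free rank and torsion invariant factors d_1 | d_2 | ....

rank_ℚ(R)=3; free=4−3=1
SNF(R) diag = [4, 8, 16] → torsion [4, 8, 16]

Answer: M ≅ ℤ^1 ⊕ ℤ/4 ⊕ ℤ/8 ⊕ ℤ/16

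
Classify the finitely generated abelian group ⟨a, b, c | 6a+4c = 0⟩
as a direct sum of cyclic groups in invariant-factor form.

rank_ℚ(R)=1; free=3−1=2
SNF(R) diag = [2] → torsion [2]

Answer: M ≅ ℤ^2 ⊕ ℤ/2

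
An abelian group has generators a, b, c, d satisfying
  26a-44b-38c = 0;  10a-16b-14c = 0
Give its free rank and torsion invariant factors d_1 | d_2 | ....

rank_ℚ(R)=2; free=4−2=2
SNF(R) diag = [2, 4] → torsion [2, 4]

Answer: M ≅ ℤ^2 ⊕ ℤ/2 ⊕ ℤ/4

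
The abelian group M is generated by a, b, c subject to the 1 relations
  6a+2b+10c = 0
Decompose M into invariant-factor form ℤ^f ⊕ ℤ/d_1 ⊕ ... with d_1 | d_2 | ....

rank_ℚ(R)=1; free=3−1=2
SNF(R) diag = [2] → torsion [2]

Answer: M ≅ ℤ^2 ⊕ ℤ/2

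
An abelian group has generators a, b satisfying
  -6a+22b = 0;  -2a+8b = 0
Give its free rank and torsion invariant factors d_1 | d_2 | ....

Answer: M ≅ ℤ/2 ⊕ ℤ/2

Derivation:
rank_ℚ(R)=2; free=2−2=0
SNF(R) diag = [2, 2] → torsion [2, 2]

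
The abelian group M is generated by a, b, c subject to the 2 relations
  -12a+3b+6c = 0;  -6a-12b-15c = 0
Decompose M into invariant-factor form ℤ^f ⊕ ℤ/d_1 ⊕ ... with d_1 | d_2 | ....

Answer: M ≅ ℤ^1 ⊕ ℤ/3 ⊕ ℤ/9

Derivation:
rank_ℚ(R)=2; free=3−2=1
SNF(R) diag = [3, 9] → torsion [3, 9]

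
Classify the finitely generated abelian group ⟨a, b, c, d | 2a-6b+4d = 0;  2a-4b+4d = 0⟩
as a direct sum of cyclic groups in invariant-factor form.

Answer: M ≅ ℤ^2 ⊕ ℤ/2 ⊕ ℤ/2

Derivation:
rank_ℚ(R)=2; free=4−2=2
SNF(R) diag = [2, 2] → torsion [2, 2]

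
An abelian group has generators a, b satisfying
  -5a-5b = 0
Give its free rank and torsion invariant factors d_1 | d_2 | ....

rank_ℚ(R)=1; free=2−1=1
SNF(R) diag = [5] → torsion [5]

Answer: M ≅ ℤ^1 ⊕ ℤ/5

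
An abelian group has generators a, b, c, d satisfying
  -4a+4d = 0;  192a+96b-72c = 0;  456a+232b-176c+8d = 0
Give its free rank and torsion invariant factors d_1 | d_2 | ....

rank_ℚ(R)=3; free=4−3=1
SNF(R) diag = [4, 8, 24] → torsion [4, 8, 24]

Answer: M ≅ ℤ^1 ⊕ ℤ/4 ⊕ ℤ/8 ⊕ ℤ/24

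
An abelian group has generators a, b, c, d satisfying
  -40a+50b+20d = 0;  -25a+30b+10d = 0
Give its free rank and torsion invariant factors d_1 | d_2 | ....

rank_ℚ(R)=2; free=4−2=2
SNF(R) diag = [5, 10] → torsion [5, 10]

Answer: M ≅ ℤ^2 ⊕ ℤ/5 ⊕ ℤ/10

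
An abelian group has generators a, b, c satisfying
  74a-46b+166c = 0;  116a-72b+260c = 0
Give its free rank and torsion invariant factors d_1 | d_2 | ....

rank_ℚ(R)=2; free=3−2=1
SNF(R) diag = [2, 4] → torsion [2, 4]

Answer: M ≅ ℤ^1 ⊕ ℤ/2 ⊕ ℤ/4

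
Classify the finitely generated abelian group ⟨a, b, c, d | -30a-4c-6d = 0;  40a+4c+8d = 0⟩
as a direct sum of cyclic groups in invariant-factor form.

Answer: M ≅ ℤ^2 ⊕ ℤ/2 ⊕ ℤ/4

Derivation:
rank_ℚ(R)=2; free=4−2=2
SNF(R) diag = [2, 4] → torsion [2, 4]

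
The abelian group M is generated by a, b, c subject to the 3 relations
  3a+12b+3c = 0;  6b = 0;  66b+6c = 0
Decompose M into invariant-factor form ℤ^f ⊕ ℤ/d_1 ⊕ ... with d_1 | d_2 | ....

rank_ℚ(R)=3; free=3−3=0
SNF(R) diag = [3, 6, 6] → torsion [3, 6, 6]

Answer: M ≅ ℤ/3 ⊕ ℤ/6 ⊕ ℤ/6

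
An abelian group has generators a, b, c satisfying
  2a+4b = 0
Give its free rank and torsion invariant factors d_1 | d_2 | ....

Answer: M ≅ ℤ^2 ⊕ ℤ/2

Derivation:
rank_ℚ(R)=1; free=3−1=2
SNF(R) diag = [2] → torsion [2]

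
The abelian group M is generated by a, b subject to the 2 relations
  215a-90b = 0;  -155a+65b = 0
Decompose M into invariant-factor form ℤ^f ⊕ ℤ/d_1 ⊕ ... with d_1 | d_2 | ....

rank_ℚ(R)=2; free=2−2=0
SNF(R) diag = [5, 5] → torsion [5, 5]

Answer: M ≅ ℤ/5 ⊕ ℤ/5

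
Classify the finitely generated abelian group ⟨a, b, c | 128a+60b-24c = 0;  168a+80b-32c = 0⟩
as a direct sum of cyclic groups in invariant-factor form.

Answer: M ≅ ℤ^1 ⊕ ℤ/4 ⊕ ℤ/8

Derivation:
rank_ℚ(R)=2; free=3−2=1
SNF(R) diag = [4, 8] → torsion [4, 8]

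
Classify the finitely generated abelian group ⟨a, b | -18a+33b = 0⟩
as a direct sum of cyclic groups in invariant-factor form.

Answer: M ≅ ℤ^1 ⊕ ℤ/3

Derivation:
rank_ℚ(R)=1; free=2−1=1
SNF(R) diag = [3] → torsion [3]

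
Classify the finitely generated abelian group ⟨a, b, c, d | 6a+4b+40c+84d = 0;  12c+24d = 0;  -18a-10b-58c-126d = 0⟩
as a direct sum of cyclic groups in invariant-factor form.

rank_ℚ(R)=3; free=4−3=1
SNF(R) diag = [2, 6, 12] → torsion [2, 6, 12]

Answer: M ≅ ℤ^1 ⊕ ℤ/2 ⊕ ℤ/6 ⊕ ℤ/12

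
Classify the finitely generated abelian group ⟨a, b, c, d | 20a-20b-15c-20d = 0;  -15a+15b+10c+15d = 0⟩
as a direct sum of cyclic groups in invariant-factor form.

Answer: M ≅ ℤ^2 ⊕ ℤ/5 ⊕ ℤ/5

Derivation:
rank_ℚ(R)=2; free=4−2=2
SNF(R) diag = [5, 5] → torsion [5, 5]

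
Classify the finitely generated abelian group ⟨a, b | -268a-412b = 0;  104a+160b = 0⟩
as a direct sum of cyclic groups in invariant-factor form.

rank_ℚ(R)=2; free=2−2=0
SNF(R) diag = [4, 8] → torsion [4, 8]

Answer: M ≅ ℤ/4 ⊕ ℤ/8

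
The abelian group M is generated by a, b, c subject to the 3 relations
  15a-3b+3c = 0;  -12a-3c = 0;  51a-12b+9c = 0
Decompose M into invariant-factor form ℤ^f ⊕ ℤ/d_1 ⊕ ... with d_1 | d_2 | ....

rank_ℚ(R)=3; free=3−3=0
SNF(R) diag = [3, 3, 3] → torsion [3, 3, 3]

Answer: M ≅ ℤ/3 ⊕ ℤ/3 ⊕ ℤ/3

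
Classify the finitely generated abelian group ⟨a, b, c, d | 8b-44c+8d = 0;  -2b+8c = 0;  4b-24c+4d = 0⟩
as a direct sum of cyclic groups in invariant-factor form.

rank_ℚ(R)=3; free=4−3=1
SNF(R) diag = [2, 4, 4] → torsion [2, 4, 4]

Answer: M ≅ ℤ^1 ⊕ ℤ/2 ⊕ ℤ/4 ⊕ ℤ/4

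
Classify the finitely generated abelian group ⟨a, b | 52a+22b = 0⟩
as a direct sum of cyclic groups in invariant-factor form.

Answer: M ≅ ℤ^1 ⊕ ℤ/2

Derivation:
rank_ℚ(R)=1; free=2−1=1
SNF(R) diag = [2] → torsion [2]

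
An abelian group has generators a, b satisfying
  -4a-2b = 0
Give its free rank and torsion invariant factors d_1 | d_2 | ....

rank_ℚ(R)=1; free=2−1=1
SNF(R) diag = [2] → torsion [2]

Answer: M ≅ ℤ^1 ⊕ ℤ/2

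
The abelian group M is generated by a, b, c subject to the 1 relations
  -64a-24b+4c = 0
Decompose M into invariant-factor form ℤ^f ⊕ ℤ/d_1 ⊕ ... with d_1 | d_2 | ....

Answer: M ≅ ℤ^2 ⊕ ℤ/4

Derivation:
rank_ℚ(R)=1; free=3−1=2
SNF(R) diag = [4] → torsion [4]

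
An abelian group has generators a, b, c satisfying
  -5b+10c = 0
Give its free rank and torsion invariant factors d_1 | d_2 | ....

rank_ℚ(R)=1; free=3−1=2
SNF(R) diag = [5] → torsion [5]

Answer: M ≅ ℤ^2 ⊕ ℤ/5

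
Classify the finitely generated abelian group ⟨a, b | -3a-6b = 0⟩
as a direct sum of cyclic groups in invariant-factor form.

Answer: M ≅ ℤ^1 ⊕ ℤ/3

Derivation:
rank_ℚ(R)=1; free=2−1=1
SNF(R) diag = [3] → torsion [3]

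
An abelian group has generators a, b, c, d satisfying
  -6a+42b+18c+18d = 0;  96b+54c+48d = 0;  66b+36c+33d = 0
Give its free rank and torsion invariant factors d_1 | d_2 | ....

Answer: M ≅ ℤ^1 ⊕ ℤ/3 ⊕ ℤ/6 ⊕ ℤ/18

Derivation:
rank_ℚ(R)=3; free=4−3=1
SNF(R) diag = [3, 6, 18] → torsion [3, 6, 18]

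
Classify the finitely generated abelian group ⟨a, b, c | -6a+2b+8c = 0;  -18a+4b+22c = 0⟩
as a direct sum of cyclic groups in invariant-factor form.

Answer: M ≅ ℤ^1 ⊕ ℤ/2 ⊕ ℤ/6

Derivation:
rank_ℚ(R)=2; free=3−2=1
SNF(R) diag = [2, 6] → torsion [2, 6]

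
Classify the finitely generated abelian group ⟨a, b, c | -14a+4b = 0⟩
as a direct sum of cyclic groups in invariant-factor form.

Answer: M ≅ ℤ^2 ⊕ ℤ/2

Derivation:
rank_ℚ(R)=1; free=3−1=2
SNF(R) diag = [2] → torsion [2]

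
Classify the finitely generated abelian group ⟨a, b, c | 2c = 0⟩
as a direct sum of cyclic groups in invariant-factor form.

Answer: M ≅ ℤ^2 ⊕ ℤ/2

Derivation:
rank_ℚ(R)=1; free=3−1=2
SNF(R) diag = [2] → torsion [2]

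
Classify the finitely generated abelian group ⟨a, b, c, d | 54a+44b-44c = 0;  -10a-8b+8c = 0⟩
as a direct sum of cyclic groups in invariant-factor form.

Answer: M ≅ ℤ^2 ⊕ ℤ/2 ⊕ ℤ/4

Derivation:
rank_ℚ(R)=2; free=4−2=2
SNF(R) diag = [2, 4] → torsion [2, 4]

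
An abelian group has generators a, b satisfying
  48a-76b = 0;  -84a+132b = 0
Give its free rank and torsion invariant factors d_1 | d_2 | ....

Answer: M ≅ ℤ/4 ⊕ ℤ/12

Derivation:
rank_ℚ(R)=2; free=2−2=0
SNF(R) diag = [4, 12] → torsion [4, 12]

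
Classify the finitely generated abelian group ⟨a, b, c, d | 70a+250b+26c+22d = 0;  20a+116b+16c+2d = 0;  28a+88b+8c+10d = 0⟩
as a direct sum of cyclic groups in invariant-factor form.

Answer: M ≅ ℤ^1 ⊕ ℤ/2 ⊕ ℤ/6 ⊕ ℤ/12

Derivation:
rank_ℚ(R)=3; free=4−3=1
SNF(R) diag = [2, 6, 12] → torsion [2, 6, 12]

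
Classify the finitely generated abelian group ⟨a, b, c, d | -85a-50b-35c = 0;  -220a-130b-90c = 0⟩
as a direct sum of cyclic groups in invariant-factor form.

rank_ℚ(R)=2; free=4−2=2
SNF(R) diag = [5, 10] → torsion [5, 10]

Answer: M ≅ ℤ^2 ⊕ ℤ/5 ⊕ ℤ/10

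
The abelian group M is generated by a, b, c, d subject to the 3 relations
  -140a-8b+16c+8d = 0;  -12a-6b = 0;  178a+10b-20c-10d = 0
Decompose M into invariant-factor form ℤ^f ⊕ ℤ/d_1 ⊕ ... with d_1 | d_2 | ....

rank_ℚ(R)=3; free=4−3=1
SNF(R) diag = [2, 6, 12] → torsion [2, 6, 12]

Answer: M ≅ ℤ^1 ⊕ ℤ/2 ⊕ ℤ/6 ⊕ ℤ/12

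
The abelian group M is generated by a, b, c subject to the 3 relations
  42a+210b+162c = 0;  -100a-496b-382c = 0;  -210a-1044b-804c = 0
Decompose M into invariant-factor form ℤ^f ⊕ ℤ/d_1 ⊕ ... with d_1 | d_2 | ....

Answer: M ≅ ℤ/2 ⊕ ℤ/6 ⊕ ℤ/6

Derivation:
rank_ℚ(R)=3; free=3−3=0
SNF(R) diag = [2, 6, 6] → torsion [2, 6, 6]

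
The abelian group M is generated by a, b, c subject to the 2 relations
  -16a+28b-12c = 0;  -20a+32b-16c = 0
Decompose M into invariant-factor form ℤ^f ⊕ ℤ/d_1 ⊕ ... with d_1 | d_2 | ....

Answer: M ≅ ℤ^1 ⊕ ℤ/4 ⊕ ℤ/4

Derivation:
rank_ℚ(R)=2; free=3−2=1
SNF(R) diag = [4, 4] → torsion [4, 4]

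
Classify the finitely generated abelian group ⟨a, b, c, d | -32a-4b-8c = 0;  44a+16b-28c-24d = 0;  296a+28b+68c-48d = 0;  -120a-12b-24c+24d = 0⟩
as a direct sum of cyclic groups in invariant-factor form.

rank_ℚ(R)=4; free=4−4=0
SNF(R) diag = [4, 12, 12, 24] → torsion [4, 12, 12, 24]

Answer: M ≅ ℤ/4 ⊕ ℤ/12 ⊕ ℤ/12 ⊕ ℤ/24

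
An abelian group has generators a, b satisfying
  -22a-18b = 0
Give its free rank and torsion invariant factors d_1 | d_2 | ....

rank_ℚ(R)=1; free=2−1=1
SNF(R) diag = [2] → torsion [2]

Answer: M ≅ ℤ^1 ⊕ ℤ/2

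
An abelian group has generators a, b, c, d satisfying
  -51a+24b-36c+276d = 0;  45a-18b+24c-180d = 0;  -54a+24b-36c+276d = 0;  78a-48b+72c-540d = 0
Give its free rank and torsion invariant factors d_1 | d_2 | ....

Answer: M ≅ ℤ/3 ⊕ ℤ/6 ⊕ ℤ/12 ⊕ ℤ/12

Derivation:
rank_ℚ(R)=4; free=4−4=0
SNF(R) diag = [3, 6, 12, 12] → torsion [3, 6, 12, 12]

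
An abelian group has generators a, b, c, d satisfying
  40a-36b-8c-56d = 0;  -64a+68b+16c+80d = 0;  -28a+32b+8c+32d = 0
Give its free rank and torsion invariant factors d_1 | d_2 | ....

rank_ℚ(R)=3; free=4−3=1
SNF(R) diag = [4, 4, 8] → torsion [4, 4, 8]

Answer: M ≅ ℤ^1 ⊕ ℤ/4 ⊕ ℤ/4 ⊕ ℤ/8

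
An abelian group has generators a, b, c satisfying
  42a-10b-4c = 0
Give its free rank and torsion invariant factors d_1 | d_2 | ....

rank_ℚ(R)=1; free=3−1=2
SNF(R) diag = [2] → torsion [2]

Answer: M ≅ ℤ^2 ⊕ ℤ/2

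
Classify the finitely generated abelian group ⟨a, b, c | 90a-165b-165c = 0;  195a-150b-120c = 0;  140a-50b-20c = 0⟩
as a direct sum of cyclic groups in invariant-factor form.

Answer: M ≅ ℤ/5 ⊕ ℤ/15 ⊕ ℤ/30

Derivation:
rank_ℚ(R)=3; free=3−3=0
SNF(R) diag = [5, 15, 30] → torsion [5, 15, 30]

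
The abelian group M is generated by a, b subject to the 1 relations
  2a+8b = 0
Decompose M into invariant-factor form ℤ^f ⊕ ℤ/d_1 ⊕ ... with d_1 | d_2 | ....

rank_ℚ(R)=1; free=2−1=1
SNF(R) diag = [2] → torsion [2]

Answer: M ≅ ℤ^1 ⊕ ℤ/2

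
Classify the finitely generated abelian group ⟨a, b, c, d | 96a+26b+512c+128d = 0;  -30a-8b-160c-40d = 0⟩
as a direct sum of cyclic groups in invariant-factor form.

Answer: M ≅ ℤ^2 ⊕ ℤ/2 ⊕ ℤ/2

Derivation:
rank_ℚ(R)=2; free=4−2=2
SNF(R) diag = [2, 2] → torsion [2, 2]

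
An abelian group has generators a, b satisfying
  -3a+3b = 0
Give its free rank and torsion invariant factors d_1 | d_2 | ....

rank_ℚ(R)=1; free=2−1=1
SNF(R) diag = [3] → torsion [3]

Answer: M ≅ ℤ^1 ⊕ ℤ/3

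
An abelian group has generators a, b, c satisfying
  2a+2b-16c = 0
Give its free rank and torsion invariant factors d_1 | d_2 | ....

Answer: M ≅ ℤ^2 ⊕ ℤ/2

Derivation:
rank_ℚ(R)=1; free=3−1=2
SNF(R) diag = [2] → torsion [2]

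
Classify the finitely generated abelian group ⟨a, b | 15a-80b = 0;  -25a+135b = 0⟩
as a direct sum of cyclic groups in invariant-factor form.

Answer: M ≅ ℤ/5 ⊕ ℤ/5

Derivation:
rank_ℚ(R)=2; free=2−2=0
SNF(R) diag = [5, 5] → torsion [5, 5]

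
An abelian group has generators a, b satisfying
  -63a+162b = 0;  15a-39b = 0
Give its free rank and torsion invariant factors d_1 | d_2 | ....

Answer: M ≅ ℤ/3 ⊕ ℤ/9

Derivation:
rank_ℚ(R)=2; free=2−2=0
SNF(R) diag = [3, 9] → torsion [3, 9]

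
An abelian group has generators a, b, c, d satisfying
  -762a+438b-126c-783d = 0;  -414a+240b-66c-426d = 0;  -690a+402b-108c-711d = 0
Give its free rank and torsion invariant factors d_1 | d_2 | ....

rank_ℚ(R)=3; free=4−3=1
SNF(R) diag = [3, 6, 18] → torsion [3, 6, 18]

Answer: M ≅ ℤ^1 ⊕ ℤ/3 ⊕ ℤ/6 ⊕ ℤ/18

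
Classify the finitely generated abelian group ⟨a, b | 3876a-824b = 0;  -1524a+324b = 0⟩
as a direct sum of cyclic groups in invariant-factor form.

rank_ℚ(R)=2; free=2−2=0
SNF(R) diag = [4, 12] → torsion [4, 12]

Answer: M ≅ ℤ/4 ⊕ ℤ/12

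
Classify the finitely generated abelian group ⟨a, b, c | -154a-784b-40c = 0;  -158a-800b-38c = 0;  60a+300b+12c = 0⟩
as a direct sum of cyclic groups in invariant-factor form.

Answer: M ≅ ℤ/2 ⊕ ℤ/6 ⊕ ℤ/12

Derivation:
rank_ℚ(R)=3; free=3−3=0
SNF(R) diag = [2, 6, 12] → torsion [2, 6, 12]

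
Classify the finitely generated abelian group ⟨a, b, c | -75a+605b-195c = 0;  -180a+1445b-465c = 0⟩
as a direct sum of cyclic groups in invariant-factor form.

Answer: M ≅ ℤ^1 ⊕ ℤ/5 ⊕ ℤ/15

Derivation:
rank_ℚ(R)=2; free=3−2=1
SNF(R) diag = [5, 15] → torsion [5, 15]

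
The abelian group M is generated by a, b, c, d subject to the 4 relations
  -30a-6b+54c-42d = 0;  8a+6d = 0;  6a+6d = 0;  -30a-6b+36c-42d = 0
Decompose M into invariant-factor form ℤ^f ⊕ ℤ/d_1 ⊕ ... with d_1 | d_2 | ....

rank_ℚ(R)=4; free=4−4=0
SNF(R) diag = [2, 6, 6, 18] → torsion [2, 6, 6, 18]

Answer: M ≅ ℤ/2 ⊕ ℤ/6 ⊕ ℤ/6 ⊕ ℤ/18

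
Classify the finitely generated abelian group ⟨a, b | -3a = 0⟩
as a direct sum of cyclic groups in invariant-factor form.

rank_ℚ(R)=1; free=2−1=1
SNF(R) diag = [3] → torsion [3]

Answer: M ≅ ℤ^1 ⊕ ℤ/3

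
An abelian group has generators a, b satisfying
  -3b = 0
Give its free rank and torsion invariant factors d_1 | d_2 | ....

Answer: M ≅ ℤ^1 ⊕ ℤ/3

Derivation:
rank_ℚ(R)=1; free=2−1=1
SNF(R) diag = [3] → torsion [3]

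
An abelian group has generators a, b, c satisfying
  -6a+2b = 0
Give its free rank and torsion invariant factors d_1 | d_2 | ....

rank_ℚ(R)=1; free=3−1=2
SNF(R) diag = [2] → torsion [2]

Answer: M ≅ ℤ^2 ⊕ ℤ/2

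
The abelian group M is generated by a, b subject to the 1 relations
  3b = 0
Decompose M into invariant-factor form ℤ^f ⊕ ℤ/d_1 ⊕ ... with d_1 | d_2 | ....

Answer: M ≅ ℤ^1 ⊕ ℤ/3

Derivation:
rank_ℚ(R)=1; free=2−1=1
SNF(R) diag = [3] → torsion [3]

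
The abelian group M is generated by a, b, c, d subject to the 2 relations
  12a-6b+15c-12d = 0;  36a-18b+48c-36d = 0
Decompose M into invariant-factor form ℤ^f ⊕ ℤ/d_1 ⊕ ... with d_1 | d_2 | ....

rank_ℚ(R)=2; free=4−2=2
SNF(R) diag = [3, 6] → torsion [3, 6]

Answer: M ≅ ℤ^2 ⊕ ℤ/3 ⊕ ℤ/6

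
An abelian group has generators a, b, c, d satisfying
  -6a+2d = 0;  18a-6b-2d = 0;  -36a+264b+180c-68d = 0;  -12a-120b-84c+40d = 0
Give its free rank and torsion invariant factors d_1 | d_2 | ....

Answer: M ≅ ℤ/2 ⊕ ℤ/6 ⊕ ℤ/12 ⊕ ℤ/36

Derivation:
rank_ℚ(R)=4; free=4−4=0
SNF(R) diag = [2, 6, 12, 36] → torsion [2, 6, 12, 36]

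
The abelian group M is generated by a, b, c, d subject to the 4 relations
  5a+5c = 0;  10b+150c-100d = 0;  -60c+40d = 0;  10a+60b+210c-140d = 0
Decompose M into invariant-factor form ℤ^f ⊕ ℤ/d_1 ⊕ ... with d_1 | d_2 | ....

Answer: M ≅ ℤ/5 ⊕ ℤ/10 ⊕ ℤ/20 ⊕ ℤ/20

Derivation:
rank_ℚ(R)=4; free=4−4=0
SNF(R) diag = [5, 10, 20, 20] → torsion [5, 10, 20, 20]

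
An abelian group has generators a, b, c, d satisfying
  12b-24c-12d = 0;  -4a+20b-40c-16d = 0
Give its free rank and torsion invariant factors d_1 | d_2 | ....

Answer: M ≅ ℤ^2 ⊕ ℤ/4 ⊕ ℤ/12

Derivation:
rank_ℚ(R)=2; free=4−2=2
SNF(R) diag = [4, 12] → torsion [4, 12]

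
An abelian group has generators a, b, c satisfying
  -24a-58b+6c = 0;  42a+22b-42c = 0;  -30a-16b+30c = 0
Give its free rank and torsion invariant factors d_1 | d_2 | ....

rank_ℚ(R)=3; free=3−3=0
SNF(R) diag = [2, 6, 18] → torsion [2, 6, 18]

Answer: M ≅ ℤ/2 ⊕ ℤ/6 ⊕ ℤ/18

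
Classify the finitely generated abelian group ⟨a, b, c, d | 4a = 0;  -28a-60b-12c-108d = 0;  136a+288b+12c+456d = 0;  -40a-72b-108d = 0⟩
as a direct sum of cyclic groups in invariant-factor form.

Answer: M ≅ ℤ/4 ⊕ ℤ/12 ⊕ ℤ/12 ⊕ ℤ/36

Derivation:
rank_ℚ(R)=4; free=4−4=0
SNF(R) diag = [4, 12, 12, 36] → torsion [4, 12, 12, 36]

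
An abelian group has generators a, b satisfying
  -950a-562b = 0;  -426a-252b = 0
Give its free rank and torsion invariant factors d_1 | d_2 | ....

Answer: M ≅ ℤ/2 ⊕ ℤ/6

Derivation:
rank_ℚ(R)=2; free=2−2=0
SNF(R) diag = [2, 6] → torsion [2, 6]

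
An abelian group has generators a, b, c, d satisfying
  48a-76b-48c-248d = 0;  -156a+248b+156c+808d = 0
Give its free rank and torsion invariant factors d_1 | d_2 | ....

Answer: M ≅ ℤ^2 ⊕ ℤ/4 ⊕ ℤ/12

Derivation:
rank_ℚ(R)=2; free=4−2=2
SNF(R) diag = [4, 12] → torsion [4, 12]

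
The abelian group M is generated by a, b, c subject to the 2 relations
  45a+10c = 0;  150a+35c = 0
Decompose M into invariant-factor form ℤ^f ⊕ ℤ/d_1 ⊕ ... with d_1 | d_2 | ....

Answer: M ≅ ℤ^1 ⊕ ℤ/5 ⊕ ℤ/15

Derivation:
rank_ℚ(R)=2; free=3−2=1
SNF(R) diag = [5, 15] → torsion [5, 15]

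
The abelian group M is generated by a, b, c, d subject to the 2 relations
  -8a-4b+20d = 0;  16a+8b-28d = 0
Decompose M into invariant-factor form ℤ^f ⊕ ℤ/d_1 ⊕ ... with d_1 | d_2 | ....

Answer: M ≅ ℤ^2 ⊕ ℤ/4 ⊕ ℤ/12

Derivation:
rank_ℚ(R)=2; free=4−2=2
SNF(R) diag = [4, 12] → torsion [4, 12]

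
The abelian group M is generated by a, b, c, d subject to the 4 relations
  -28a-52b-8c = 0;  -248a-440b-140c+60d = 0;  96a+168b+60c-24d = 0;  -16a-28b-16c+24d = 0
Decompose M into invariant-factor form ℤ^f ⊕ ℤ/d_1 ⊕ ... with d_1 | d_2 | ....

rank_ℚ(R)=4; free=4−4=0
SNF(R) diag = [4, 4, 12, 12] → torsion [4, 4, 12, 12]

Answer: M ≅ ℤ/4 ⊕ ℤ/4 ⊕ ℤ/12 ⊕ ℤ/12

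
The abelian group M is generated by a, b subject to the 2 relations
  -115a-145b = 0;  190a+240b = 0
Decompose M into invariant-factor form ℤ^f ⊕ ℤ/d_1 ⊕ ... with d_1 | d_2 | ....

rank_ℚ(R)=2; free=2−2=0
SNF(R) diag = [5, 10] → torsion [5, 10]

Answer: M ≅ ℤ/5 ⊕ ℤ/10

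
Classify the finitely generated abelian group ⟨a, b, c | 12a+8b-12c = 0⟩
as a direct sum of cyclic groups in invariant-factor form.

Answer: M ≅ ℤ^2 ⊕ ℤ/4

Derivation:
rank_ℚ(R)=1; free=3−1=2
SNF(R) diag = [4] → torsion [4]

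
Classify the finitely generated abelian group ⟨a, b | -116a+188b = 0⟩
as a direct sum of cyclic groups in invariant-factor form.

rank_ℚ(R)=1; free=2−1=1
SNF(R) diag = [4] → torsion [4]

Answer: M ≅ ℤ^1 ⊕ ℤ/4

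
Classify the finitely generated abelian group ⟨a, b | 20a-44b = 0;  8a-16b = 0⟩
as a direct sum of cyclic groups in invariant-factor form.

rank_ℚ(R)=2; free=2−2=0
SNF(R) diag = [4, 8] → torsion [4, 8]

Answer: M ≅ ℤ/4 ⊕ ℤ/8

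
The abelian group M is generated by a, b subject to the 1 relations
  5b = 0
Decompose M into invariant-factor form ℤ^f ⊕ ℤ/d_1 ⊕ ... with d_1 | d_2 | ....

Answer: M ≅ ℤ^1 ⊕ ℤ/5

Derivation:
rank_ℚ(R)=1; free=2−1=1
SNF(R) diag = [5] → torsion [5]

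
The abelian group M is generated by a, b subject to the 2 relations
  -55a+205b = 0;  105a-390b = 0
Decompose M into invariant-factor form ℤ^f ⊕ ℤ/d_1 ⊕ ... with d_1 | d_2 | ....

rank_ℚ(R)=2; free=2−2=0
SNF(R) diag = [5, 15] → torsion [5, 15]

Answer: M ≅ ℤ/5 ⊕ ℤ/15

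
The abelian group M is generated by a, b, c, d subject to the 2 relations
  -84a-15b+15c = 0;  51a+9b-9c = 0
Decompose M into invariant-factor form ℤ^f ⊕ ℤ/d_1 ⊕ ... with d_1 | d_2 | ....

rank_ℚ(R)=2; free=4−2=2
SNF(R) diag = [3, 3] → torsion [3, 3]

Answer: M ≅ ℤ^2 ⊕ ℤ/3 ⊕ ℤ/3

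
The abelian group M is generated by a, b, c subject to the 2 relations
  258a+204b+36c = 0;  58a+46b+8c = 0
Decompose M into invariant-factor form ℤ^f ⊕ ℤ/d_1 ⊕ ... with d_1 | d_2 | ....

Answer: M ≅ ℤ^1 ⊕ ℤ/2 ⊕ ℤ/6

Derivation:
rank_ℚ(R)=2; free=3−2=1
SNF(R) diag = [2, 6] → torsion [2, 6]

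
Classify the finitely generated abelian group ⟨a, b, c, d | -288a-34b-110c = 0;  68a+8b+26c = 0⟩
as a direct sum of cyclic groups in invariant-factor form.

rank_ℚ(R)=2; free=4−2=2
SNF(R) diag = [2, 2] → torsion [2, 2]

Answer: M ≅ ℤ^2 ⊕ ℤ/2 ⊕ ℤ/2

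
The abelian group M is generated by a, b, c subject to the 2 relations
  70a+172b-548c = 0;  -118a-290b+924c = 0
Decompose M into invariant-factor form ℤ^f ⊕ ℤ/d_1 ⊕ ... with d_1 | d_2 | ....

rank_ℚ(R)=2; free=3−2=1
SNF(R) diag = [2, 2] → torsion [2, 2]

Answer: M ≅ ℤ^1 ⊕ ℤ/2 ⊕ ℤ/2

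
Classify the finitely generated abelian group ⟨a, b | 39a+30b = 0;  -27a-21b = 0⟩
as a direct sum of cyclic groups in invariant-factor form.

rank_ℚ(R)=2; free=2−2=0
SNF(R) diag = [3, 3] → torsion [3, 3]

Answer: M ≅ ℤ/3 ⊕ ℤ/3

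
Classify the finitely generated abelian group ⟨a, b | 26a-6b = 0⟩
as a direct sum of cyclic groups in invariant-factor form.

Answer: M ≅ ℤ^1 ⊕ ℤ/2

Derivation:
rank_ℚ(R)=1; free=2−1=1
SNF(R) diag = [2] → torsion [2]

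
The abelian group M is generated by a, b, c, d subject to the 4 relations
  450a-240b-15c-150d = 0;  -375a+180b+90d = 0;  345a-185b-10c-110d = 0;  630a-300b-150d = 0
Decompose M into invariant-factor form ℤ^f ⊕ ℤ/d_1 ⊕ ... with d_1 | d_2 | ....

rank_ℚ(R)=4; free=4−4=0
SNF(R) diag = [5, 15, 15, 30] → torsion [5, 15, 15, 30]

Answer: M ≅ ℤ/5 ⊕ ℤ/15 ⊕ ℤ/15 ⊕ ℤ/30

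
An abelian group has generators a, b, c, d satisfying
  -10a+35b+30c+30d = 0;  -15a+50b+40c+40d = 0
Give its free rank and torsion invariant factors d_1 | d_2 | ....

rank_ℚ(R)=2; free=4−2=2
SNF(R) diag = [5, 5] → torsion [5, 5]

Answer: M ≅ ℤ^2 ⊕ ℤ/5 ⊕ ℤ/5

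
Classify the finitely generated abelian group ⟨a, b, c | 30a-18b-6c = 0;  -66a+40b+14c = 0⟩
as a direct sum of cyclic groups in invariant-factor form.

Answer: M ≅ ℤ^1 ⊕ ℤ/2 ⊕ ℤ/6

Derivation:
rank_ℚ(R)=2; free=3−2=1
SNF(R) diag = [2, 6] → torsion [2, 6]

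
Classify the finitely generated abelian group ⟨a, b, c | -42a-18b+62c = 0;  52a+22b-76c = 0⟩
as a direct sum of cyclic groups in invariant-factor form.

Answer: M ≅ ℤ^1 ⊕ ℤ/2 ⊕ ℤ/2

Derivation:
rank_ℚ(R)=2; free=3−2=1
SNF(R) diag = [2, 2] → torsion [2, 2]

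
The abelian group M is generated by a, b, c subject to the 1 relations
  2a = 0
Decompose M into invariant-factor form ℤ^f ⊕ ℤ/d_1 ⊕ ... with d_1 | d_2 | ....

rank_ℚ(R)=1; free=3−1=2
SNF(R) diag = [2] → torsion [2]

Answer: M ≅ ℤ^2 ⊕ ℤ/2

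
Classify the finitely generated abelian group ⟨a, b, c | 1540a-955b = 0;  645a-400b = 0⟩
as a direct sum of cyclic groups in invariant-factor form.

rank_ℚ(R)=2; free=3−2=1
SNF(R) diag = [5, 5] → torsion [5, 5]

Answer: M ≅ ℤ^1 ⊕ ℤ/5 ⊕ ℤ/5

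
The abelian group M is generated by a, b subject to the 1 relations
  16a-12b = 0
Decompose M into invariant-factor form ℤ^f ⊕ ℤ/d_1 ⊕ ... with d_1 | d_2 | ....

rank_ℚ(R)=1; free=2−1=1
SNF(R) diag = [4] → torsion [4]

Answer: M ≅ ℤ^1 ⊕ ℤ/4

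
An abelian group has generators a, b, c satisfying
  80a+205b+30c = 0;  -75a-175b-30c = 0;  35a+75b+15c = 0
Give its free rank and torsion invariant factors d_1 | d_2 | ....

Answer: M ≅ ℤ/5 ⊕ ℤ/5 ⊕ ℤ/15

Derivation:
rank_ℚ(R)=3; free=3−3=0
SNF(R) diag = [5, 5, 15] → torsion [5, 5, 15]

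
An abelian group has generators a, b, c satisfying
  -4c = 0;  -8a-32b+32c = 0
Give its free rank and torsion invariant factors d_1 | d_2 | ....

Answer: M ≅ ℤ^1 ⊕ ℤ/4 ⊕ ℤ/8

Derivation:
rank_ℚ(R)=2; free=3−2=1
SNF(R) diag = [4, 8] → torsion [4, 8]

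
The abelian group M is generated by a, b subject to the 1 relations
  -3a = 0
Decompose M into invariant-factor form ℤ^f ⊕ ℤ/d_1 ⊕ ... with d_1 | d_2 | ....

rank_ℚ(R)=1; free=2−1=1
SNF(R) diag = [3] → torsion [3]

Answer: M ≅ ℤ^1 ⊕ ℤ/3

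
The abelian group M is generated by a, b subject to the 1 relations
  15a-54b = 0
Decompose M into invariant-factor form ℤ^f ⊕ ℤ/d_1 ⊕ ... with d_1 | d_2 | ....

rank_ℚ(R)=1; free=2−1=1
SNF(R) diag = [3] → torsion [3]

Answer: M ≅ ℤ^1 ⊕ ℤ/3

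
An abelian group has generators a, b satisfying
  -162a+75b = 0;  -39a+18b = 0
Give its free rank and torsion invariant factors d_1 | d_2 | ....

Answer: M ≅ ℤ/3 ⊕ ℤ/3

Derivation:
rank_ℚ(R)=2; free=2−2=0
SNF(R) diag = [3, 3] → torsion [3, 3]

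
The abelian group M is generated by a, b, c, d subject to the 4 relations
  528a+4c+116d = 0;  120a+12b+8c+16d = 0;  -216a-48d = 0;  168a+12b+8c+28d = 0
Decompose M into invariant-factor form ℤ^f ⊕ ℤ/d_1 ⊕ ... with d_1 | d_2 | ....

Answer: M ≅ ℤ/4 ⊕ ℤ/12 ⊕ ℤ/12 ⊕ ℤ/24

Derivation:
rank_ℚ(R)=4; free=4−4=0
SNF(R) diag = [4, 12, 12, 24] → torsion [4, 12, 12, 24]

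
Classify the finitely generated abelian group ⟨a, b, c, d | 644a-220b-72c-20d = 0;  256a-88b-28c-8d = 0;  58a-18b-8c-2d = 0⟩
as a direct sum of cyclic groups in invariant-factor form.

rank_ℚ(R)=3; free=4−3=1
SNF(R) diag = [2, 4, 8] → torsion [2, 4, 8]

Answer: M ≅ ℤ^1 ⊕ ℤ/2 ⊕ ℤ/4 ⊕ ℤ/8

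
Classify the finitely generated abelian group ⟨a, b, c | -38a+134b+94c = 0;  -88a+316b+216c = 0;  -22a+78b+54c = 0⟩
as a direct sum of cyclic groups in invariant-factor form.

rank_ℚ(R)=3; free=3−3=0
SNF(R) diag = [2, 4, 8] → torsion [2, 4, 8]

Answer: M ≅ ℤ/2 ⊕ ℤ/4 ⊕ ℤ/8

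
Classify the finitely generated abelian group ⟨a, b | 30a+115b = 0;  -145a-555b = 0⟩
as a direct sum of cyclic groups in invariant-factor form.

Answer: M ≅ ℤ/5 ⊕ ℤ/5

Derivation:
rank_ℚ(R)=2; free=2−2=0
SNF(R) diag = [5, 5] → torsion [5, 5]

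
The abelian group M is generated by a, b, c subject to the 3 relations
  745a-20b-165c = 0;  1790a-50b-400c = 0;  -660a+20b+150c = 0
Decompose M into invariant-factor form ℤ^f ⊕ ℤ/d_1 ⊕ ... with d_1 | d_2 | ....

rank_ℚ(R)=3; free=3−3=0
SNF(R) diag = [5, 10, 10] → torsion [5, 10, 10]

Answer: M ≅ ℤ/5 ⊕ ℤ/10 ⊕ ℤ/10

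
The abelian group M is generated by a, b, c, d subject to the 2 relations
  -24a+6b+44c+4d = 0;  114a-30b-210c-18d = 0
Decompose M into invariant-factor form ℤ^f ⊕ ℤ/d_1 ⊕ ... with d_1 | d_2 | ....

rank_ℚ(R)=2; free=4−2=2
SNF(R) diag = [2, 6] → torsion [2, 6]

Answer: M ≅ ℤ^2 ⊕ ℤ/2 ⊕ ℤ/6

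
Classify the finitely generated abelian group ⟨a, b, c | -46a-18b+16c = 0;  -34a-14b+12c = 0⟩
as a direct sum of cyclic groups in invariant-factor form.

Answer: M ≅ ℤ^1 ⊕ ℤ/2 ⊕ ℤ/4

Derivation:
rank_ℚ(R)=2; free=3−2=1
SNF(R) diag = [2, 4] → torsion [2, 4]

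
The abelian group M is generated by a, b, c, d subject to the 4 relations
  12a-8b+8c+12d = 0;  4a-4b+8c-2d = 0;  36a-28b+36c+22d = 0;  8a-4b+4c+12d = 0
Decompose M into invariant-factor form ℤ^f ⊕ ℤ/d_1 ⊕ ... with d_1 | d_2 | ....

Answer: M ≅ ℤ/2 ⊕ ℤ/4 ⊕ ℤ/4 ⊕ ℤ/4

Derivation:
rank_ℚ(R)=4; free=4−4=0
SNF(R) diag = [2, 4, 4, 4] → torsion [2, 4, 4, 4]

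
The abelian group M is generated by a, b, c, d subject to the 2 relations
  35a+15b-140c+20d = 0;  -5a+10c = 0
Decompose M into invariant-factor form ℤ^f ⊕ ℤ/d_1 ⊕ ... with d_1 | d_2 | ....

rank_ℚ(R)=2; free=4−2=2
SNF(R) diag = [5, 5] → torsion [5, 5]

Answer: M ≅ ℤ^2 ⊕ ℤ/5 ⊕ ℤ/5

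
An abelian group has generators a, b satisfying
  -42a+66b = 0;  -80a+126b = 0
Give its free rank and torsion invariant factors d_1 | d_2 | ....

Answer: M ≅ ℤ/2 ⊕ ℤ/6

Derivation:
rank_ℚ(R)=2; free=2−2=0
SNF(R) diag = [2, 6] → torsion [2, 6]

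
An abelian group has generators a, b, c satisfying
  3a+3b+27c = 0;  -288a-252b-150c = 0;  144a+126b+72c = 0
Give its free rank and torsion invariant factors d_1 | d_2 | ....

rank_ℚ(R)=3; free=3−3=0
SNF(R) diag = [3, 6, 18] → torsion [3, 6, 18]

Answer: M ≅ ℤ/3 ⊕ ℤ/6 ⊕ ℤ/18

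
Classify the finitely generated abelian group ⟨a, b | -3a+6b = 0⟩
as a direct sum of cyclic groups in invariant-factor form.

Answer: M ≅ ℤ^1 ⊕ ℤ/3

Derivation:
rank_ℚ(R)=1; free=2−1=1
SNF(R) diag = [3] → torsion [3]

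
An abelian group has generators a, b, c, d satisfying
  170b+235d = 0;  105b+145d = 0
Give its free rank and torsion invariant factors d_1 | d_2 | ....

rank_ℚ(R)=2; free=4−2=2
SNF(R) diag = [5, 5] → torsion [5, 5]

Answer: M ≅ ℤ^2 ⊕ ℤ/5 ⊕ ℤ/5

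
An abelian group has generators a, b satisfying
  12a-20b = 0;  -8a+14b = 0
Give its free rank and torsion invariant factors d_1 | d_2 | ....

rank_ℚ(R)=2; free=2−2=0
SNF(R) diag = [2, 4] → torsion [2, 4]

Answer: M ≅ ℤ/2 ⊕ ℤ/4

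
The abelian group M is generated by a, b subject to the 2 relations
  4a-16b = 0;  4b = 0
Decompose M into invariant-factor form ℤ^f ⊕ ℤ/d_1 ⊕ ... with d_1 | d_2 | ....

Answer: M ≅ ℤ/4 ⊕ ℤ/4

Derivation:
rank_ℚ(R)=2; free=2−2=0
SNF(R) diag = [4, 4] → torsion [4, 4]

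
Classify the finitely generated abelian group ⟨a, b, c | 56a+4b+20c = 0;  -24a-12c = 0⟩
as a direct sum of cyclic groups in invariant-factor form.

rank_ℚ(R)=2; free=3−2=1
SNF(R) diag = [4, 12] → torsion [4, 12]

Answer: M ≅ ℤ^1 ⊕ ℤ/4 ⊕ ℤ/12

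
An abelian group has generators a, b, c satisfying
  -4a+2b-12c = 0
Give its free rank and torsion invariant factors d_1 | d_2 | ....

rank_ℚ(R)=1; free=3−1=2
SNF(R) diag = [2] → torsion [2]

Answer: M ≅ ℤ^2 ⊕ ℤ/2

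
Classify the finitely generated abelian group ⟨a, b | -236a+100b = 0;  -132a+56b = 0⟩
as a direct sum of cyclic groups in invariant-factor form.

Answer: M ≅ ℤ/4 ⊕ ℤ/4

Derivation:
rank_ℚ(R)=2; free=2−2=0
SNF(R) diag = [4, 4] → torsion [4, 4]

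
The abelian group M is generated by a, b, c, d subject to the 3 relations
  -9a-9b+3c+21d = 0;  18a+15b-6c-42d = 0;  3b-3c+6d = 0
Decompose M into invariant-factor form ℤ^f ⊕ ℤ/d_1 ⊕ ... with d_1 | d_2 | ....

rank_ℚ(R)=3; free=4−3=1
SNF(R) diag = [3, 3, 9] → torsion [3, 3, 9]

Answer: M ≅ ℤ^1 ⊕ ℤ/3 ⊕ ℤ/3 ⊕ ℤ/9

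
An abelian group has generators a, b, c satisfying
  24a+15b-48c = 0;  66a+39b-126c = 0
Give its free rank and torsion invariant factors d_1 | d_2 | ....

rank_ℚ(R)=2; free=3−2=1
SNF(R) diag = [3, 6] → torsion [3, 6]

Answer: M ≅ ℤ^1 ⊕ ℤ/3 ⊕ ℤ/6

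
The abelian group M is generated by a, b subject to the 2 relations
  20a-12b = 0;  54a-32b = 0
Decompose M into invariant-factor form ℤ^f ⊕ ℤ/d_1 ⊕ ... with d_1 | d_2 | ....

Answer: M ≅ ℤ/2 ⊕ ℤ/4

Derivation:
rank_ℚ(R)=2; free=2−2=0
SNF(R) diag = [2, 4] → torsion [2, 4]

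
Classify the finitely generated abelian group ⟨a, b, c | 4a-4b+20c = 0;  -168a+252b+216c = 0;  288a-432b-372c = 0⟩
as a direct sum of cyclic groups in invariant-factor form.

Answer: M ≅ ℤ/4 ⊕ ℤ/12 ⊕ ℤ/12

Derivation:
rank_ℚ(R)=3; free=3−3=0
SNF(R) diag = [4, 12, 12] → torsion [4, 12, 12]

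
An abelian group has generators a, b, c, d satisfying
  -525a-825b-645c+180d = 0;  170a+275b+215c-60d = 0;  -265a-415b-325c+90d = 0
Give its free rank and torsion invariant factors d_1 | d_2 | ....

rank_ℚ(R)=3; free=4−3=1
SNF(R) diag = [5, 15, 30] → torsion [5, 15, 30]

Answer: M ≅ ℤ^1 ⊕ ℤ/5 ⊕ ℤ/15 ⊕ ℤ/30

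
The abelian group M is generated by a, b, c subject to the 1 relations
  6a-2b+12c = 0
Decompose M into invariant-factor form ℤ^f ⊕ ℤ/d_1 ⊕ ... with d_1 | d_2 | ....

rank_ℚ(R)=1; free=3−1=2
SNF(R) diag = [2] → torsion [2]

Answer: M ≅ ℤ^2 ⊕ ℤ/2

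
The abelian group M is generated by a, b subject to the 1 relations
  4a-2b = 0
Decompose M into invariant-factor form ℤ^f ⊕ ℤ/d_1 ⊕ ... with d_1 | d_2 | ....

rank_ℚ(R)=1; free=2−1=1
SNF(R) diag = [2] → torsion [2]

Answer: M ≅ ℤ^1 ⊕ ℤ/2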